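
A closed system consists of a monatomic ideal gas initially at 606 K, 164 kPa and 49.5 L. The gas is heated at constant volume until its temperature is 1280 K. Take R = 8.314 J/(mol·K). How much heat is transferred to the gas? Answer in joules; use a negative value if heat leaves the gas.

n = P₁V₁/(RT₁) = 164×49.5/(8.314×606) = 1.61 mol.
Isochoric: V stays 49.5 L; P/T = const ⇒ T₂ = 1280 K, P₂ = 346 kPa.
W = 0 (no volume change).
ΔU = nCvΔT = 1.61×12.5×(1280−606) = 13500 J.
Q = ΔU = 13500 J.

13500 J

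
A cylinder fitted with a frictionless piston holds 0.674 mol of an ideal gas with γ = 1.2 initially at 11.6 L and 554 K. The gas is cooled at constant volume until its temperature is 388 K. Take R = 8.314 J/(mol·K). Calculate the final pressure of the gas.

187 kPa

P₁ = nRT₁/V₁ = 0.674×8.314×554/11.6 = 268 kPa.
Isochoric: V stays 11.6 L; P/T = const ⇒ T₂ = 388 K, P₂ = 187 kPa.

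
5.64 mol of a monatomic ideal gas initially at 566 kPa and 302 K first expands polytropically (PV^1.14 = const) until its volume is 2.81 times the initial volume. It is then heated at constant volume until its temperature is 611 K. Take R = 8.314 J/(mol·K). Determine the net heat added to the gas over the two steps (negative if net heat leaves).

V₁ = nRT₁/P₁ = 5.64×8.314×302/566 = 25.0 L.
Step 1 — Polytropic n=1.14: T₂ = T₁(V₁/V₂)^(n−1) = 302×(0.356)^0.14 = 261 K; P₂ = P₁(V₁/V₂)^n = 174 kPa.
W = (P₁V₁−P₂V₂)/(n−1) = (566×25.0−174×70.3)/0.14 = 13600 J.
ΔU = nCvΔT = 5.64×12.5×(261−302) = -2860 J.
Q = ΔU + W = 10800 J.
State after step 1: P = 174 kPa, V = 70.3 L, T = 261 K.
Step 2 — Isochoric: V stays 70.3 L; P/T = const ⇒ T₂ = 611 K, P₂ = 408 kPa.
W = 0 (no volume change).
ΔU = nCvΔT = 5.64×12.5×(611−261) = 24600 J.
Q = ΔU = 24600 J.
Net over both steps: W = 13600 J, Q = 35400 J, ΔU = 21700 J.

35400 J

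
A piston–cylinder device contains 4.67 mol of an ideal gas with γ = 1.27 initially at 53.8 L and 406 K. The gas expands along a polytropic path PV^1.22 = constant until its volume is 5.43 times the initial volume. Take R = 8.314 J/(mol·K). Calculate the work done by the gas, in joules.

P₁ = nRT₁/V₁ = 4.67×8.314×406/53.8 = 293 kPa.
Polytropic n=1.22: T₂ = T₁(V₁/V₂)^(n−1) = 406×(0.184)^0.22 = 280 K; P₂ = P₁(V₁/V₂)^n = 37.2 kPa.
W = (P₁V₁−P₂V₂)/(n−1) = (293×53.8−37.2×292)/0.22 = 22300 J.

22300 J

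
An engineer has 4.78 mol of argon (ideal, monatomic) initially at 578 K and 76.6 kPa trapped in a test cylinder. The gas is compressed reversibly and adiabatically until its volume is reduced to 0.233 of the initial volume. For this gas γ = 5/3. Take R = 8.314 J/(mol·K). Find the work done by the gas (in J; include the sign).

-56500 J

V₁ = nRT₁/P₁ = 4.78×8.314×578/76.6 = 300 L.
Adiabatic: TV^(γ−1) = const ⇒ T₂ = 578×(4.29)^0.667 = 1530 K; PV^γ = const ⇒ P₂ = 868 kPa.
ΔU = nCvΔT = 4.78×12.5×(1530−578) = 56500 J.
Q = 0 for an adiabatic process, so W = −ΔU = -56500 J.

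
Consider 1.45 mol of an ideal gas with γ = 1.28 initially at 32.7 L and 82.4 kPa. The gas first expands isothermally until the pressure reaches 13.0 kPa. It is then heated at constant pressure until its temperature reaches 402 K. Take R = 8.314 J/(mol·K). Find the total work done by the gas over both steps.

7130 J

T₁ = P₁V₁/(nR) = 82.4×32.7/(1.45×8.314) = 224 K.
Step 1 — Isothermal: T stays 224 K; PV = const ⇒ V₂ = 207 L, P₂ = 13.0 kPa.
ΔU = 0 (ideal gas, T constant).
W = nRT ln(V₂/V₁) = 1.45×8.314×224×ln(6.34) = 4980 J.
Q = ΔU + W = 4980 J.
State after step 1: P = 13.0 kPa, V = 207 L, T = 224 K.
Step 2 — Isobaric: P stays 13.0 kPa; V/T = const ⇒ T₂ = 402 K, V₂ = 373 L.
W = PΔV = 13.0×(373−207) kPa·L = 2150 J.
ΔU = nCvΔT = 1.45×29.7×(402−224) = 7680 J.
Q = ΔU + W = nCpΔT = 9840 J.
Net over both steps: W = 7130 J, Q = 14800 J, ΔU = 7680 J.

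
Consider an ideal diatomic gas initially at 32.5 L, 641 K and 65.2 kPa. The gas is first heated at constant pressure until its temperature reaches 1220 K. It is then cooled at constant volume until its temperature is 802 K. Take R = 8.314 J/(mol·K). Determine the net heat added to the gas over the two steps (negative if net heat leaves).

n = P₁V₁/(RT₁) = 65.2×32.5/(8.314×641) = 0.398 mol.
Step 1 — Isobaric: P stays 65.2 kPa; V/T = const ⇒ T₂ = 1220 K, V₂ = 61.9 L.
W = PΔV = 65.2×(61.9−32.5) kPa·L = 1910 J.
ΔU = nCvΔT = 0.398×20.8×(1220−641) = 4790 J.
Q = ΔU + W = nCpΔT = 6700 J.
State after step 1: P = 65.2 kPa, V = 61.9 L, T = 1220 K.
Step 2 — Isochoric: V stays 61.9 L; P/T = const ⇒ T₂ = 802 K, P₂ = 42.9 kPa.
W = 0 (no volume change).
ΔU = nCvΔT = 0.398×20.8×(802−1220) = -3450 J.
Q = ΔU = -3450 J.
Net over both steps: W = 1910 J, Q = 3240 J, ΔU = 1330 J.

3240 J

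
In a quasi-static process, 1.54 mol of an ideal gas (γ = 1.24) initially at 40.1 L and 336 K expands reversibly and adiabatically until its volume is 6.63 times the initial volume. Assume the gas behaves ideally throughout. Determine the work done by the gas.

6540 J

P₁ = nRT₁/V₁ = 1.54×8.314×336/40.1 = 107 kPa.
Adiabatic: TV^(γ−1) = const ⇒ T₂ = 336×(0.151)^0.240 = 213 K; PV^γ = const ⇒ P₂ = 10.3 kPa.
ΔU = nCvΔT = 1.54×34.6×(213−336) = -6540 J.
Q = 0 for an adiabatic process, so W = −ΔU = 6540 J.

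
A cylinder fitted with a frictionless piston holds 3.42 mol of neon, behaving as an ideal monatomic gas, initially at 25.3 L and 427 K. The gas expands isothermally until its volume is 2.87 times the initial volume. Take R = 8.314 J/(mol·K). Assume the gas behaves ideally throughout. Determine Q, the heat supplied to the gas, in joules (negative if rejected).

P₁ = nRT₁/V₁ = 3.42×8.314×427/25.3 = 480 kPa.
Isothermal: T stays 427 K; PV = const ⇒ V₂ = 72.6 L, P₂ = 167 kPa.
ΔU = 0 (ideal gas, T constant).
W = nRT ln(V₂/V₁) = 3.42×8.314×427×ln(2.87) = 12800 J.
Q = ΔU + W = 12800 J.

12800 J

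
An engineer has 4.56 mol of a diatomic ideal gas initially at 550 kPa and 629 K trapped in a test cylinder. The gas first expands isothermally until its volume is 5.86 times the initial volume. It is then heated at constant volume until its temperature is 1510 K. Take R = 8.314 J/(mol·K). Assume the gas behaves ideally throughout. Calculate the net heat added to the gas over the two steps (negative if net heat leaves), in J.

V₁ = nRT₁/P₁ = 4.56×8.314×629/550 = 43.4 L.
Step 1 — Isothermal: T stays 629 K; PV = const ⇒ V₂ = 254 L, P₂ = 93.9 kPa.
ΔU = 0 (ideal gas, T constant).
W = nRT ln(V₂/V₁) = 4.56×8.314×629×ln(5.86) = 42200 J.
Q = ΔU + W = 42200 J.
State after step 1: P = 93.9 kPa, V = 254 L, T = 629 K.
Step 2 — Isochoric: V stays 254 L; P/T = const ⇒ T₂ = 1510 K, P₂ = 225 kPa.
W = 0 (no volume change).
ΔU = nCvΔT = 4.56×20.8×(1510−629) = 83500 J.
Q = ΔU = 83500 J.
Net over both steps: W = 42200 J, Q = 126000 J, ΔU = 83500 J.

126000 J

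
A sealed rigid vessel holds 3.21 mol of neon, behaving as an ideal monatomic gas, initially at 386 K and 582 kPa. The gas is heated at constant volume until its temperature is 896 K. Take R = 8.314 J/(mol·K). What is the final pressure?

V₁ = nRT₁/P₁ = 3.21×8.314×386/582 = 17.7 L.
Isochoric: V stays 17.7 L; P/T = const ⇒ T₂ = 896 K, P₂ = 1350 kPa.

1350 kPa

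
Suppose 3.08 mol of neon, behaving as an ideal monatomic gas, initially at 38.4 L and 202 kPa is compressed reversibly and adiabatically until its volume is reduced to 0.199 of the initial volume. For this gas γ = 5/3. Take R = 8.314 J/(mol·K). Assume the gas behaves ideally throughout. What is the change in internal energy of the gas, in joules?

22500 J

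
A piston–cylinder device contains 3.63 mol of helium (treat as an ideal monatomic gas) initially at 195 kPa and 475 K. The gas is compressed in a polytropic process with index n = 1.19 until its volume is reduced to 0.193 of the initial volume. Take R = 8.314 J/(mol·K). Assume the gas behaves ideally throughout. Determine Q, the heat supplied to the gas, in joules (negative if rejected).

V₁ = nRT₁/P₁ = 3.63×8.314×475/195 = 73.5 L.
Polytropic n=1.19: T₂ = T₁(V₁/V₂)^(n−1) = 475×(5.18)^0.19 = 649 K; P₂ = P₁(V₁/V₂)^n = 1380 kPa.
W = (P₁V₁−P₂V₂)/(n−1) = (195×73.5−1380×14.2)/0.19 = -27700 J.
ΔU = nCvΔT = 3.63×12.5×(649−475) = 7890 J.
Q = ΔU + W = -19800 J.

-19800 J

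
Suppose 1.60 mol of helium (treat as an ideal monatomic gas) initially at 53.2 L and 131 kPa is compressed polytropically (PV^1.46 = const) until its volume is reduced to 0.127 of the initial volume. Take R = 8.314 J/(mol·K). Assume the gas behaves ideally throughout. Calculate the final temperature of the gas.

1350 K

T₁ = P₁V₁/(nR) = 131×53.2/(1.60×8.314) = 524 K.
Polytropic n=1.46: T₂ = T₁(V₁/V₂)^(n−1) = 524×(7.87)^0.46 = 1350 K; P₂ = P₁(V₁/V₂)^n = 2670 kPa.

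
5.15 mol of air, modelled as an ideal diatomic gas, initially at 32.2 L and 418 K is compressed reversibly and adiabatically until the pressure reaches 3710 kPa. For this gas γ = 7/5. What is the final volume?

P₁ = nRT₁/V₁ = 5.15×8.314×418/32.2 = 556 kPa.
Adiabatic: T₂/T₁ = (P₂/P₁)^((γ−1)/γ) ⇒ T₂ = 418×(6.67)^0.286 = 719 K; V₂ = 8.30 L.

8.30 L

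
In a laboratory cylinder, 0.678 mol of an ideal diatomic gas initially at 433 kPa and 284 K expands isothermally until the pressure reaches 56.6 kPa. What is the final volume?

V₁ = nRT₁/P₁ = 0.678×8.314×284/433 = 3.70 L.
Isothermal: T stays 284 K; PV = const ⇒ V₂ = 28.3 L, P₂ = 56.6 kPa.

28.3 L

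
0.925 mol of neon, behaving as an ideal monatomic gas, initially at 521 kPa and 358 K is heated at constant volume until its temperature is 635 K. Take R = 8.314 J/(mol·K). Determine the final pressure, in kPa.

924 kPa

V₁ = nRT₁/P₁ = 0.925×8.314×358/521 = 5.28 L.
Isochoric: V stays 5.28 L; P/T = const ⇒ T₂ = 635 K, P₂ = 924 kPa.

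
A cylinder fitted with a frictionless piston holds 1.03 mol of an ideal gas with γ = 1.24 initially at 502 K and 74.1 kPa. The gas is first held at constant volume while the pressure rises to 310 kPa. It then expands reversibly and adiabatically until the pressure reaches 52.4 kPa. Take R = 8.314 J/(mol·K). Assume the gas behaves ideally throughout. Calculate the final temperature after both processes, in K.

1490 K

V₁ = nRT₁/P₁ = 1.03×8.314×502/74.1 = 58.0 L.
Step 1 — Isochoric: V stays 58.0 L; P/T = const ⇒ T₂ = 2100 K, P₂ = 310 kPa.
W = 0 (no volume change).
ΔU = nCvΔT = 1.03×34.6×(2100−502) = 57000 J.
Q = ΔU = 57000 J.
State after step 1: P = 310 kPa, V = 58.0 L, T = 2100 K.
Step 2 — Adiabatic: T₂/T₁ = (P₂/P₁)^((γ−1)/γ) ⇒ T₂ = 2100×(0.169)^0.194 = 1490 K; V₂ = 243 L.
ΔU = nCvΔT = 1.03×34.6×(1490−2100) = -21800 J.
Q = 0 for an adiabatic process, so W = −ΔU = 21800 J.
Net over both steps: W = 21800 J, Q = 57000 J, ΔU = 35200 J.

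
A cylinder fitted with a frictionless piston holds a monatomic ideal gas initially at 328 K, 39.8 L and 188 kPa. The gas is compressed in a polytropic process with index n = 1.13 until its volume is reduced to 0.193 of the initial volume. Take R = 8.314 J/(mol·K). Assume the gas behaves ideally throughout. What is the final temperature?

Polytropic n=1.13: T₂ = T₁(V₁/V₂)^(n−1) = 328×(5.18)^0.13 = 406 K; P₂ = P₁(V₁/V₂)^n = 1210 kPa.

406 K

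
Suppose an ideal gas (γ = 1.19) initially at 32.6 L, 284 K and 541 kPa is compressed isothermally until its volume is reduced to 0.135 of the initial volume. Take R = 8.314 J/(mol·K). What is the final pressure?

Isothermal: T stays 284 K; PV = const ⇒ V₂ = 4.40 L, P₂ = 4010 kPa.

4010 kPa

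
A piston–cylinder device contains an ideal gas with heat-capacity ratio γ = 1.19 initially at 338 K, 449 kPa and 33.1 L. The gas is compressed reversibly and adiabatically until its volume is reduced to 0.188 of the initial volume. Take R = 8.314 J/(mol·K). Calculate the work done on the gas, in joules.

29200 J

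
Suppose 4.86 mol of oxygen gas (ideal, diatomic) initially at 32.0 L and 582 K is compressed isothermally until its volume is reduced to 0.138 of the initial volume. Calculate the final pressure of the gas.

P₁ = nRT₁/V₁ = 4.86×8.314×582/32.0 = 735 kPa.
Isothermal: T stays 582 K; PV = const ⇒ V₂ = 4.42 L, P₂ = 5330 kPa.

5330 kPa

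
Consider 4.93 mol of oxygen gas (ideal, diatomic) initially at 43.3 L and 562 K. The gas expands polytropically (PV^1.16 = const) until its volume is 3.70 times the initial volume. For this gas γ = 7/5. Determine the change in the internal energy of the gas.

-10900 J

P₁ = nRT₁/V₁ = 4.93×8.314×562/43.3 = 532 kPa.
Polytropic n=1.16: T₂ = T₁(V₁/V₂)^(n−1) = 562×(0.270)^0.16 = 456 K; P₂ = P₁(V₁/V₂)^n = 117 kPa.
For an ideal gas ΔU = nCvΔT with Cv = (5/2)R = 20.8 J/(mol·K).
ΔU = 4.93×20.8×(456−562) = -10900 J.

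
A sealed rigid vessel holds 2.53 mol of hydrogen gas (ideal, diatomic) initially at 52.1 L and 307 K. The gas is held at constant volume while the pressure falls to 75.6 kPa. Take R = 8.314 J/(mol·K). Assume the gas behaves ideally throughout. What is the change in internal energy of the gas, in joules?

P₁ = nRT₁/V₁ = 2.53×8.314×307/52.1 = 124 kPa.
Isochoric: V stays 52.1 L; P/T = const ⇒ T₂ = 187 K, P₂ = 75.6 kPa.
For an ideal gas ΔU = nCvΔT with Cv = (5/2)R = 20.8 J/(mol·K).
ΔU = 2.53×20.8×(187−307) = -6300 J.

-6300 J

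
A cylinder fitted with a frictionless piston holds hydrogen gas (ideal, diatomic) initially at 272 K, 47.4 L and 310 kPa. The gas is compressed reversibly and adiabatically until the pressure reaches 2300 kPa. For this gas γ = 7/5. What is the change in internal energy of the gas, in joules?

28400 J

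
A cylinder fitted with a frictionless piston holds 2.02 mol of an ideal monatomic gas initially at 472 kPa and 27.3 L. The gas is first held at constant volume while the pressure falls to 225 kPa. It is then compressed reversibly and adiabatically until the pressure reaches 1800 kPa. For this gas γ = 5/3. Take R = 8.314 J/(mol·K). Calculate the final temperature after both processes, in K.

T₁ = P₁V₁/(nR) = 472×27.3/(2.02×8.314) = 767 K.
Step 1 — Isochoric: V stays 27.3 L; P/T = const ⇒ T₂ = 366 K, P₂ = 225 kPa.
W = 0 (no volume change).
ΔU = nCvΔT = 2.02×12.5×(366−767) = -10100 J.
Q = ΔU = -10100 J.
State after step 1: P = 225 kPa, V = 27.3 L, T = 366 K.
Step 2 — Adiabatic: T₂/T₁ = (P₂/P₁)^((γ−1)/γ) ⇒ T₂ = 366×(8.00)^0.400 = 840 K; V₂ = 7.84 L.
ΔU = nCvΔT = 2.02×12.5×(840−366) = 12000 J.
Q = 0 for an adiabatic process, so W = −ΔU = -12000 J.
Net over both steps: W = -12000 J, Q = -10100 J, ΔU = 1840 J.

840 K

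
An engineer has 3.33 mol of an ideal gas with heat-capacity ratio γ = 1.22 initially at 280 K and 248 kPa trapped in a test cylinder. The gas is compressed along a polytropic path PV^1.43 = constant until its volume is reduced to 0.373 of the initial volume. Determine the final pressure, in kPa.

1020 kPa

V₁ = nRT₁/P₁ = 3.33×8.314×280/248 = 31.3 L.
Polytropic n=1.43: T₂ = T₁(V₁/V₂)^(n−1) = 280×(2.68)^0.43 = 428 K; P₂ = P₁(V₁/V₂)^n = 1020 kPa.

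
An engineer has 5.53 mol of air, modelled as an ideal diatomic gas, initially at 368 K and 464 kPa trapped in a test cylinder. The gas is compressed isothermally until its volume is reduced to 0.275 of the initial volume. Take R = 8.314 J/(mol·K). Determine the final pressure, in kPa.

V₁ = nRT₁/P₁ = 5.53×8.314×368/464 = 36.5 L.
Isothermal: T stays 368 K; PV = const ⇒ V₂ = 10.0 L, P₂ = 1690 kPa.

1690 kPa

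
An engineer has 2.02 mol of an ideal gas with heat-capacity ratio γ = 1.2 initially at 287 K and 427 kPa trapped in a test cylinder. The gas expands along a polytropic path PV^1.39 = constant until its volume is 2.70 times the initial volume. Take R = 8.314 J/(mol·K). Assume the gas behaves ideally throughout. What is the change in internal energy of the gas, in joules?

-7740 J

V₁ = nRT₁/P₁ = 2.02×8.314×287/427 = 11.3 L.
Polytropic n=1.39: T₂ = T₁(V₁/V₂)^(n−1) = 287×(0.370)^0.39 = 195 K; P₂ = P₁(V₁/V₂)^n = 107 kPa.
For an ideal gas ΔU = nCvΔT with Cv = R/(γ−1) = 41.6 J/(mol·K).
ΔU = 2.02×41.6×(195−287) = -7740 J.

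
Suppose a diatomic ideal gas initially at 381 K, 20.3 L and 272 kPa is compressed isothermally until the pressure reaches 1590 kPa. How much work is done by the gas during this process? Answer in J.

-9750 J

n = P₁V₁/(RT₁) = 272×20.3/(8.314×381) = 1.74 mol.
Isothermal: T stays 381 K; PV = const ⇒ V₂ = 3.47 L, P₂ = 1590 kPa.
W = nRT ln(V₂/V₁) = 1.74×8.314×381×ln(0.171) = -9750 J.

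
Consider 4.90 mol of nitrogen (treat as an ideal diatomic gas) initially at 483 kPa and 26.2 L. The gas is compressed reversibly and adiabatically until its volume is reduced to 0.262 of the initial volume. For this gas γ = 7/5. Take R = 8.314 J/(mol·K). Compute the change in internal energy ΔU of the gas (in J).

T₁ = P₁V₁/(nR) = 483×26.2/(4.90×8.314) = 311 K.
Adiabatic: TV^(γ−1) = const ⇒ T₂ = 311×(3.82)^0.400 = 531 K; PV^γ = const ⇒ P₂ = 3150 kPa.
For an ideal gas ΔU = nCvΔT with Cv = (5/2)R = 20.8 J/(mol·K).
ΔU = 4.90×20.8×(531−311) = 22400 J.

22400 J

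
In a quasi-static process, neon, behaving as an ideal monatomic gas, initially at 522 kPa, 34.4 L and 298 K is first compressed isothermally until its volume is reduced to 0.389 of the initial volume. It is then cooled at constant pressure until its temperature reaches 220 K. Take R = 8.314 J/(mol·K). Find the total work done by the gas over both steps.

n = P₁V₁/(RT₁) = 522×34.4/(8.314×298) = 7.25 mol.
Step 1 — Isothermal: T stays 298 K; PV = const ⇒ V₂ = 13.4 L, P₂ = 1340 kPa.
ΔU = 0 (ideal gas, T constant).
W = nRT ln(V₂/V₁) = 7.25×8.314×298×ln(0.389) = -17000 J.
Q = ΔU + W = -17000 J.
State after step 1: P = 1340 kPa, V = 13.4 L, T = 298 K.
Step 2 — Isobaric: P stays 1340 kPa; V/T = const ⇒ T₂ = 220 K, V₂ = 9.88 L.
W = PΔV = 1340×(9.88−13.4) kPa·L = -4700 J.
ΔU = nCvΔT = 7.25×12.5×(220−298) = -7050 J.
Q = ΔU + W = nCpΔT = -11800 J.
Net over both steps: W = -21700 J, Q = -28700 J, ΔU = -7050 J.

-21700 J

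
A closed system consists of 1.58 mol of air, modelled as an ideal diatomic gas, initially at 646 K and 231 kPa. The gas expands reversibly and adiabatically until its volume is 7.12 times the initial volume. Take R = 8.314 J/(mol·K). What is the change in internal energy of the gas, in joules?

V₁ = nRT₁/P₁ = 1.58×8.314×646/231 = 36.7 L.
Adiabatic: TV^(γ−1) = const ⇒ T₂ = 646×(0.140)^0.400 = 295 K; PV^γ = const ⇒ P₂ = 14.8 kPa.
For an ideal gas ΔU = nCvΔT with Cv = (5/2)R = 20.8 J/(mol·K).
ΔU = 1.58×20.8×(295−646) = -11500 J.

-11500 J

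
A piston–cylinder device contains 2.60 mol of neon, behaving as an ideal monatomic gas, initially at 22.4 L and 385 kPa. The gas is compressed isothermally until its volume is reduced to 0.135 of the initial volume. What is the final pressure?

2850 kPa

T₁ = P₁V₁/(nR) = 385×22.4/(2.60×8.314) = 399 K.
Isothermal: T stays 399 K; PV = const ⇒ V₂ = 3.02 L, P₂ = 2850 kPa.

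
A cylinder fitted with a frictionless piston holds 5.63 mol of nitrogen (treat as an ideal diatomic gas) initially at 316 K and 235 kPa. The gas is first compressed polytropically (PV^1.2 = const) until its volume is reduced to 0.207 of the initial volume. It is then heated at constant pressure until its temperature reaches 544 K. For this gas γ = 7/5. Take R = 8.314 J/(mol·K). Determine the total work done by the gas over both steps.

-22200 J

V₁ = nRT₁/P₁ = 5.63×8.314×316/235 = 62.9 L.
Step 1 — Polytropic n=1.2: T₂ = T₁(V₁/V₂)^(n−1) = 316×(4.83)^0.20 = 433 K; P₂ = P₁(V₁/V₂)^n = 1560 kPa.
W = (P₁V₁−P₂V₂)/(n−1) = (235×62.9−1560×13.0)/0.20 = -27400 J.
ΔU = nCvΔT = 5.63×20.8×(433−316) = 13700 J.
Q = ΔU + W = -13700 J.
State after step 1: P = 1560 kPa, V = 13.0 L, T = 433 K.
Step 2 — Isobaric: P stays 1560 kPa; V/T = const ⇒ T₂ = 544 K, V₂ = 16.4 L.
W = PΔV = 1560×(16.4−13.0) kPa·L = 5200 J.
ΔU = nCvΔT = 5.63×20.8×(544−433) = 13000 J.
Q = ΔU + W = nCpΔT = 18200 J.
Net over both steps: W = -22200 J, Q = 4490 J, ΔU = 26700 J.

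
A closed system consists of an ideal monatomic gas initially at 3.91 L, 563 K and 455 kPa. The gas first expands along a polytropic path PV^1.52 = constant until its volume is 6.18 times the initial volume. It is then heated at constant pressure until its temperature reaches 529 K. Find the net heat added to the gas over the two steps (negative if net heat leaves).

2910 J

n = P₁V₁/(RT₁) = 455×3.91/(8.314×563) = 0.380 mol.
Step 1 — Polytropic n=1.52: T₂ = T₁(V₁/V₂)^(n−1) = 563×(0.162)^0.52 = 218 K; P₂ = P₁(V₁/V₂)^n = 28.6 kPa.
W = (P₁V₁−P₂V₂)/(n−1) = (455×3.91−28.6×24.2)/0.52 = 2090 J.
ΔU = nCvΔT = 0.380×12.5×(218−563) = -1630 J.
Q = ΔU + W = 461 J.
State after step 1: P = 28.6 kPa, V = 24.2 L, T = 218 K.
Step 2 — Isobaric: P stays 28.6 kPa; V/T = const ⇒ T₂ = 529 K, V₂ = 58.5 L.
W = PΔV = 28.6×(58.5−24.2) kPa·L = 982 J.
ΔU = nCvΔT = 0.380×12.5×(529−218) = 1470 J.
Q = ΔU + W = nCpΔT = 2450 J.
Net over both steps: W = 3080 J, Q = 2910 J, ΔU = -161 J.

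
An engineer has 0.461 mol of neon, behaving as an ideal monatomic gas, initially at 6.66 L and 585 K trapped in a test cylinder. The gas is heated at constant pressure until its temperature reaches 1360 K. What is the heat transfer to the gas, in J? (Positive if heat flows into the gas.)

P₁ = nRT₁/V₁ = 0.461×8.314×585/6.66 = 337 kPa.
Isobaric: P stays 337 kPa; V/T = const ⇒ T₂ = 1360 K, V₂ = 15.5 L.
W = PΔV = 337×(15.5−6.66) kPa·L = 2970 J.
ΔU = nCvΔT = 0.461×12.5×(1360−585) = 4460 J.
Q = ΔU + W = nCpΔT = 7430 J.

7430 J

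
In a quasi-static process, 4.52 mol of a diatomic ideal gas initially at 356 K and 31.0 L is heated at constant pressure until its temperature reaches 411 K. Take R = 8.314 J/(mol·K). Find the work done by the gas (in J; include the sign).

2070 J

P₁ = nRT₁/V₁ = 4.52×8.314×356/31.0 = 432 kPa.
Isobaric: P stays 432 kPa; V/T = const ⇒ T₂ = 411 K, V₂ = 35.8 L.
W = PΔV = 432×(35.8−31.0) kPa·L = 2070 J.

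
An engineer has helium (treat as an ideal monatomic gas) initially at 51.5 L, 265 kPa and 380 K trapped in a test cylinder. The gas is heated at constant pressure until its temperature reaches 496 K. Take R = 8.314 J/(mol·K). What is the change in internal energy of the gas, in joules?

n = P₁V₁/(RT₁) = 265×51.5/(8.314×380) = 4.32 mol.
Isobaric: P stays 265 kPa; V/T = const ⇒ T₂ = 496 K, V₂ = 67.2 L.
For an ideal gas ΔU = nCvΔT with Cv = (3/2)R = 12.5 J/(mol·K).
ΔU = 4.32×12.5×(496−380) = 6250 J.

6250 J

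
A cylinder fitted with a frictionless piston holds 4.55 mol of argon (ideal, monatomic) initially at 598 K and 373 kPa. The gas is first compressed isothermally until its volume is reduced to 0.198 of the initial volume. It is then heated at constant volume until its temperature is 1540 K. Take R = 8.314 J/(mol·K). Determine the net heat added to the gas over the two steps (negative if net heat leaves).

16800 J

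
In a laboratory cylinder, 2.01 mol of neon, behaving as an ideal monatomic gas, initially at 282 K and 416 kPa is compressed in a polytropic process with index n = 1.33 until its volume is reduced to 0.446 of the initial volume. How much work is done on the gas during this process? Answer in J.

4360 J

V₁ = nRT₁/P₁ = 2.01×8.314×282/416 = 11.3 L.
Polytropic n=1.33: T₂ = T₁(V₁/V₂)^(n−1) = 282×(2.24)^0.33 = 368 K; P₂ = P₁(V₁/V₂)^n = 1220 kPa.
W = (P₁V₁−P₂V₂)/(n−1) = (416×11.3−1220×5.05)/0.33 = -4360 J.
Work done on the gas = −W_by = 4360 J.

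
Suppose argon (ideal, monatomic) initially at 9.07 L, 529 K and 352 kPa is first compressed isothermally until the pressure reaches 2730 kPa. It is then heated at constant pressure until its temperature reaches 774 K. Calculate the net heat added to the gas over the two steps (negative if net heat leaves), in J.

-2840 J

n = P₁V₁/(RT₁) = 352×9.07/(8.314×529) = 0.726 mol.
Step 1 — Isothermal: T stays 529 K; PV = const ⇒ V₂ = 1.17 L, P₂ = 2730 kPa.
ΔU = 0 (ideal gas, T constant).
W = nRT ln(V₂/V₁) = 0.726×8.314×529×ln(0.129) = -6540 J.
Q = ΔU + W = -6540 J.
State after step 1: P = 2730 kPa, V = 1.17 L, T = 529 K.
Step 2 — Isobaric: P stays 2730 kPa; V/T = const ⇒ T₂ = 774 K, V₂ = 1.71 L.
W = PΔV = 2730×(1.71−1.17) kPa·L = 1480 J.
ΔU = nCvΔT = 0.726×12.5×(774−529) = 2220 J.
Q = ΔU + W = nCpΔT = 3700 J.
Net over both steps: W = -5060 J, Q = -2840 J, ΔU = 2220 J.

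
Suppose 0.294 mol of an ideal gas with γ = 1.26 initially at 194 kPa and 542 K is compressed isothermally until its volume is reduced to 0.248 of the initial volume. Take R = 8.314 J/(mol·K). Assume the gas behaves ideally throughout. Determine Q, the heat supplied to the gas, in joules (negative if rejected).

V₁ = nRT₁/P₁ = 0.294×8.314×542/194 = 6.83 L.
Isothermal: T stays 542 K; PV = const ⇒ V₂ = 1.69 L, P₂ = 782 kPa.
ΔU = 0 (ideal gas, T constant).
W = nRT ln(V₂/V₁) = 0.294×8.314×542×ln(0.248) = -1850 J.
Q = ΔU + W = -1850 J.

-1850 J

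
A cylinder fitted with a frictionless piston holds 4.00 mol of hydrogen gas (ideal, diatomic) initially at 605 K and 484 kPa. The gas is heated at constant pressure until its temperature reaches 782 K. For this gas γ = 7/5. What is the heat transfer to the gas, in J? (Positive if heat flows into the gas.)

V₁ = nRT₁/P₁ = 4.00×8.314×605/484 = 41.6 L.
Isobaric: P stays 484 kPa; V/T = const ⇒ T₂ = 782 K, V₂ = 53.7 L.
W = PΔV = 484×(53.7−41.6) kPa·L = 5890 J.
ΔU = nCvΔT = 4.00×20.8×(782−605) = 14700 J.
Q = ΔU + W = nCpΔT = 20600 J.

20600 J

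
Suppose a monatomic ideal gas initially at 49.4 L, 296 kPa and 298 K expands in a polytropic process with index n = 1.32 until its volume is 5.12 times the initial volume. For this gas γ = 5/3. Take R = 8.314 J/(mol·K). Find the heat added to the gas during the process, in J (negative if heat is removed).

n = P₁V₁/(RT₁) = 296×49.4/(8.314×298) = 5.90 mol.
Polytropic n=1.32: T₂ = T₁(V₁/V₂)^(n−1) = 298×(0.195)^0.32 = 177 K; P₂ = P₁(V₁/V₂)^n = 34.3 kPa.
W = (P₁V₁−P₂V₂)/(n−1) = (296×49.4−34.3×253)/0.32 = 18600 J.
ΔU = nCvΔT = 5.90×12.5×(177−298) = -8930 J.
Q = ΔU + W = 9670 J.

9670 J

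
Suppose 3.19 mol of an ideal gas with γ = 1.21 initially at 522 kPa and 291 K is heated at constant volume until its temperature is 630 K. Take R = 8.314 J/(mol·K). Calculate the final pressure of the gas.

1130 kPa

V₁ = nRT₁/P₁ = 3.19×8.314×291/522 = 14.8 L.
Isochoric: V stays 14.8 L; P/T = const ⇒ T₂ = 630 K, P₂ = 1130 kPa.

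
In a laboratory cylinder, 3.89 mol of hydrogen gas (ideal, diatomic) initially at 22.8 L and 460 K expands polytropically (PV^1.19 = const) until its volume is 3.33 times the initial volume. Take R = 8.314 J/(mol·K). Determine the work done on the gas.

P₁ = nRT₁/V₁ = 3.89×8.314×460/22.8 = 653 kPa.
Polytropic n=1.19: T₂ = T₁(V₁/V₂)^(n−1) = 460×(0.300)^0.19 = 366 K; P₂ = P₁(V₁/V₂)^n = 156 kPa.
W = (P₁V₁−P₂V₂)/(n−1) = (653×22.8−156×75.9)/0.19 = 16000 J.
Work done on the gas = −W_by = -16000 J.

-16000 J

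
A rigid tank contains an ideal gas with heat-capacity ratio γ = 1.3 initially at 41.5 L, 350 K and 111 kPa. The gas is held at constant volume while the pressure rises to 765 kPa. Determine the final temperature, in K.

2410 K

Isochoric: V stays 41.5 L; P/T = const ⇒ T₂ = 2410 K, P₂ = 765 kPa.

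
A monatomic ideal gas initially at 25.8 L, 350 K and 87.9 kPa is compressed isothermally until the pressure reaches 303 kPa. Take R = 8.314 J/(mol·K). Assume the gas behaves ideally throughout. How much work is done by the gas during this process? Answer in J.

-2810 J

n = P₁V₁/(RT₁) = 87.9×25.8/(8.314×350) = 0.779 mol.
Isothermal: T stays 350 K; PV = const ⇒ V₂ = 7.48 L, P₂ = 303 kPa.
W = nRT ln(V₂/V₁) = 0.779×8.314×350×ln(0.290) = -2810 J.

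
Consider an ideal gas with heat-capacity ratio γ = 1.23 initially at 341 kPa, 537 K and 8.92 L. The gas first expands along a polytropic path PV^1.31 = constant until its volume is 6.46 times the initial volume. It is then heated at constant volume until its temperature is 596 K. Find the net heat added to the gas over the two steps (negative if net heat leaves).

5760 J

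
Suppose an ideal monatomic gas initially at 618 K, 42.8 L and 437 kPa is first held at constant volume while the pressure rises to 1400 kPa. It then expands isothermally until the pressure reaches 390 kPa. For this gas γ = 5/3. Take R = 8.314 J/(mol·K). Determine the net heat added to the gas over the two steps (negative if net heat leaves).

138000 J

n = P₁V₁/(RT₁) = 437×42.8/(8.314×618) = 3.64 mol.
Step 1 — Isochoric: V stays 42.8 L; P/T = const ⇒ T₂ = 1980 K, P₂ = 1400 kPa.
W = 0 (no volume change).
ΔU = nCvΔT = 3.64×12.5×(1980−618) = 61800 J.
Q = ΔU = 61800 J.
State after step 1: P = 1400 kPa, V = 42.8 L, T = 1980 K.
Step 2 — Isothermal: T stays 1980 K; PV = const ⇒ V₂ = 154 L, P₂ = 390 kPa.
ΔU = 0 (ideal gas, T constant).
W = nRT ln(V₂/V₁) = 3.64×8.314×1980×ln(3.59) = 76600 J.
Q = ΔU + W = 76600 J.
Net over both steps: W = 76600 J, Q = 138000 J, ΔU = 61800 J.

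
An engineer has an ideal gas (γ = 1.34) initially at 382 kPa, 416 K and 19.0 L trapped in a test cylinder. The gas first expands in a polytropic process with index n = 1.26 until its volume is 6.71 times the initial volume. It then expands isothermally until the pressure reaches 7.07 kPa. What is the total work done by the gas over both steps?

17900 J

n = P₁V₁/(RT₁) = 382×19.0/(8.314×416) = 2.10 mol.
Step 1 — Polytropic n=1.26: T₂ = T₁(V₁/V₂)^(n−1) = 416×(0.149)^0.26 = 254 K; P₂ = P₁(V₁/V₂)^n = 34.7 kPa.
W = (P₁V₁−P₂V₂)/(n−1) = (382×19.0−34.7×127)/0.26 = 10900 J.
ΔU = nCvΔT = 2.10×24.5×(254−416) = -8330 J.
Q = ΔU + W = 2560 J.
State after step 1: P = 34.7 kPa, V = 127 L, T = 254 K.
Step 2 — Isothermal: T stays 254 K; PV = const ⇒ V₂ = 626 L, P₂ = 7.07 kPa.
ΔU = 0 (ideal gas, T constant).
W = nRT ln(V₂/V₁) = 2.10×8.314×254×ln(4.91) = 7040 J.
Q = ΔU + W = 7040 J.
Net over both steps: W = 17900 J, Q = 9600 J, ΔU = -8330 J.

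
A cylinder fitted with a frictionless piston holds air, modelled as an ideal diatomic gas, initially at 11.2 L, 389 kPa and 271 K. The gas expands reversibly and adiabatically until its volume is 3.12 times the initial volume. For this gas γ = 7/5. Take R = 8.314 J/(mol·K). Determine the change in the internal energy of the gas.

n = P₁V₁/(RT₁) = 389×11.2/(8.314×271) = 1.93 mol.
Adiabatic: TV^(γ−1) = const ⇒ T₂ = 271×(0.321)^0.400 = 172 K; PV^γ = const ⇒ P₂ = 79.1 kPa.
For an ideal gas ΔU = nCvΔT with Cv = (5/2)R = 20.8 J/(mol·K).
ΔU = 1.93×20.8×(172−271) = -3980 J.

-3980 J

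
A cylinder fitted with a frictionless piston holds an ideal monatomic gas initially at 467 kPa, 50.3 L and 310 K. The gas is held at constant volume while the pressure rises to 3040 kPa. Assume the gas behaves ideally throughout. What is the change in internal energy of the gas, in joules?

194000 J

n = P₁V₁/(RT₁) = 467×50.3/(8.314×310) = 9.11 mol.
Isochoric: V stays 50.3 L; P/T = const ⇒ T₂ = 2020 K, P₂ = 3040 kPa.
For an ideal gas ΔU = nCvΔT with Cv = (3/2)R = 12.5 J/(mol·K).
ΔU = 9.11×12.5×(2020−310) = 194000 J.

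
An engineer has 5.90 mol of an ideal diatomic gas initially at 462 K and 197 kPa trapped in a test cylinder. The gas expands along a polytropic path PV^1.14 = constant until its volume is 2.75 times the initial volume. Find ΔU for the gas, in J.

-7480 J

V₁ = nRT₁/P₁ = 5.90×8.314×462/197 = 115 L.
Polytropic n=1.14: T₂ = T₁(V₁/V₂)^(n−1) = 462×(0.364)^0.14 = 401 K; P₂ = P₁(V₁/V₂)^n = 62.2 kPa.
For an ideal gas ΔU = nCvΔT with Cv = (5/2)R = 20.8 J/(mol·K).
ΔU = 5.90×20.8×(401−462) = -7480 J.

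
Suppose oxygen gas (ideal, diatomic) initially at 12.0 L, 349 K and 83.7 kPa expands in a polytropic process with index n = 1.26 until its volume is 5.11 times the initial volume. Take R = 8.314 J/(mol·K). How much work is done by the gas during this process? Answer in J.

1340 J

n = P₁V₁/(RT₁) = 83.7×12.0/(8.314×349) = 0.346 mol.
Polytropic n=1.26: T₂ = T₁(V₁/V₂)^(n−1) = 349×(0.196)^0.26 = 228 K; P₂ = P₁(V₁/V₂)^n = 10.7 kPa.
W = (P₁V₁−P₂V₂)/(n−1) = (83.7×12.0−10.7×61.3)/0.26 = 1340 J.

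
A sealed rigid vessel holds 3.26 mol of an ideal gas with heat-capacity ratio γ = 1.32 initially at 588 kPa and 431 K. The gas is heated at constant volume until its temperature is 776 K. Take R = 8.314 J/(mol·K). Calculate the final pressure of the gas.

1060 kPa

V₁ = nRT₁/P₁ = 3.26×8.314×431/588 = 19.9 L.
Isochoric: V stays 19.9 L; P/T = const ⇒ T₂ = 776 K, P₂ = 1060 kPa.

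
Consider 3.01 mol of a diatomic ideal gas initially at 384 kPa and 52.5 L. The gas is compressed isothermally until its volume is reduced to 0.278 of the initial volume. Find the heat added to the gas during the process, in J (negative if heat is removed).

-25800 J

T₁ = P₁V₁/(nR) = 384×52.5/(3.01×8.314) = 806 K.
Isothermal: T stays 806 K; PV = const ⇒ V₂ = 14.6 L, P₂ = 1380 kPa.
ΔU = 0 (ideal gas, T constant).
W = nRT ln(V₂/V₁) = 3.01×8.314×806×ln(0.278) = -25800 J.
Q = ΔU + W = -25800 J.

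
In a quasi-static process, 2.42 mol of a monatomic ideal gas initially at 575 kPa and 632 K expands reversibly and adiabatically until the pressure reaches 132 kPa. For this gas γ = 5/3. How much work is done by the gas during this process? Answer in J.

V₁ = nRT₁/P₁ = 2.42×8.314×632/575 = 22.1 L.
Adiabatic: T₂/T₁ = (P₂/P₁)^((γ−1)/γ) ⇒ T₂ = 632×(0.230)^0.400 = 351 K; V₂ = 53.5 L.
ΔU = nCvΔT = 2.42×12.5×(351−632) = -8490 J.
Q = 0 for an adiabatic process, so W = −ΔU = 8490 J.

8490 J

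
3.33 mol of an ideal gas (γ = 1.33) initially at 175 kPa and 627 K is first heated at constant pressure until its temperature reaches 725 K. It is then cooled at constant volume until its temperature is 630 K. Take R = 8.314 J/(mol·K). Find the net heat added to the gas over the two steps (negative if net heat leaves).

V₁ = nRT₁/P₁ = 3.33×8.314×627/175 = 99.2 L.
Step 1 — Isobaric: P stays 175 kPa; V/T = const ⇒ T₂ = 725 K, V₂ = 115 L.
W = PΔV = 175×(115−99.2) kPa·L = 2710 J.
ΔU = nCvΔT = 3.33×25.2×(725−627) = 8220 J.
Q = ΔU + W = nCpΔT = 10900 J.
State after step 1: P = 175 kPa, V = 115 L, T = 725 K.
Step 2 — Isochoric: V stays 115 L; P/T = const ⇒ T₂ = 630 K, P₂ = 152 kPa.
W = 0 (no volume change).
ΔU = nCvΔT = 3.33×25.2×(630−725) = -7970 J.
Q = ΔU = -7970 J.
Net over both steps: W = 2710 J, Q = 2960 J, ΔU = 252 J.

2960 J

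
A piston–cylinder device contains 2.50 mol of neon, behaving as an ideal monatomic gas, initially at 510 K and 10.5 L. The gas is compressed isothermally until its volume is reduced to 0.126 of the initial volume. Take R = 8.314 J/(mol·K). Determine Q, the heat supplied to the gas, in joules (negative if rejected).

-22000 J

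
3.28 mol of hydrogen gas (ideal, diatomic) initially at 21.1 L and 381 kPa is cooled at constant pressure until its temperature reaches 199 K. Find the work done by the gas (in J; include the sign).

-2610 J

T₁ = P₁V₁/(nR) = 381×21.1/(3.28×8.314) = 295 K.
Isobaric: P stays 381 kPa; V/T = const ⇒ T₂ = 199 K, V₂ = 14.2 L.
W = PΔV = 381×(14.2−21.1) kPa·L = -2610 J.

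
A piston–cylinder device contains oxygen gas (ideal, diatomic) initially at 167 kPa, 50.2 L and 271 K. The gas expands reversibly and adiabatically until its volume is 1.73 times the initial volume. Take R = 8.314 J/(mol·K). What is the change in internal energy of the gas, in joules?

n = P₁V₁/(RT₁) = 167×50.2/(8.314×271) = 3.72 mol.
Adiabatic: TV^(γ−1) = const ⇒ T₂ = 271×(0.578)^0.400 = 218 K; PV^γ = const ⇒ P₂ = 77.5 kPa.
For an ideal gas ΔU = nCvΔT with Cv = (5/2)R = 20.8 J/(mol·K).
ΔU = 3.72×20.8×(218−271) = -4130 J.

-4130 J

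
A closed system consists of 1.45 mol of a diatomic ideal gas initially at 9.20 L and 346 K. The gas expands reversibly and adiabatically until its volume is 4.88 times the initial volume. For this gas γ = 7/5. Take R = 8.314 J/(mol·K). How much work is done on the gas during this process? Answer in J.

-4900 J

P₁ = nRT₁/V₁ = 1.45×8.314×346/9.20 = 453 kPa.
Adiabatic: TV^(γ−1) = const ⇒ T₂ = 346×(0.205)^0.400 = 184 K; PV^γ = const ⇒ P₂ = 49.3 kPa.
ΔU = nCvΔT = 1.45×20.8×(184−346) = -4900 J.
Q = 0 for an adiabatic process, so W = −ΔU = 4900 J.
Work done on the gas = −W_by = -4900 J.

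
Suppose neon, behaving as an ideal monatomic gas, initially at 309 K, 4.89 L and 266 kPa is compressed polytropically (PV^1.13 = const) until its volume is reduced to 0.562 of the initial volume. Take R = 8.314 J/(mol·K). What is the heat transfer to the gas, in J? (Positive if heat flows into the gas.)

-627 J

n = P₁V₁/(RT₁) = 266×4.89/(8.314×309) = 0.506 mol.
Polytropic n=1.13: T₂ = T₁(V₁/V₂)^(n−1) = 309×(1.78)^0.13 = 333 K; P₂ = P₁(V₁/V₂)^n = 510 kPa.
W = (P₁V₁−P₂V₂)/(n−1) = (266×4.89−510×2.75)/0.13 = -778 J.
ΔU = nCvΔT = 0.506×12.5×(333−309) = 152 J.
Q = ΔU + W = -627 J.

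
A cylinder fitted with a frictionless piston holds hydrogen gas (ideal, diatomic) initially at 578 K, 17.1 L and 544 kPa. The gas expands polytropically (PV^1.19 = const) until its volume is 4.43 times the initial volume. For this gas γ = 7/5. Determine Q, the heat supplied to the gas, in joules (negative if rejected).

6330 J

n = P₁V₁/(RT₁) = 544×17.1/(8.314×578) = 1.94 mol.
Polytropic n=1.19: T₂ = T₁(V₁/V₂)^(n−1) = 578×(0.226)^0.19 = 436 K; P₂ = P₁(V₁/V₂)^n = 92.6 kPa.
W = (P₁V₁−P₂V₂)/(n−1) = (544×17.1−92.6×75.8)/0.19 = 12100 J.
ΔU = nCvΔT = 1.94×20.8×(436−578) = -5730 J.
Q = ΔU + W = 6330 J.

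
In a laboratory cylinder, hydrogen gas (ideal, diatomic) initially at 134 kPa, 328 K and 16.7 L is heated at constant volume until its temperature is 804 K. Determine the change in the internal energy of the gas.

8120 J

n = P₁V₁/(RT₁) = 134×16.7/(8.314×328) = 0.821 mol.
Isochoric: V stays 16.7 L; P/T = const ⇒ T₂ = 804 K, P₂ = 328 kPa.
For an ideal gas ΔU = nCvΔT with Cv = (5/2)R = 20.8 J/(mol·K).
ΔU = 0.821×20.8×(804−328) = 8120 J.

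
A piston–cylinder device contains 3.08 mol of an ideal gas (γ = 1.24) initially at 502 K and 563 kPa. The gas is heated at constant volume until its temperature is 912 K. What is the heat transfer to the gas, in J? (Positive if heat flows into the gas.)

V₁ = nRT₁/P₁ = 3.08×8.314×502/563 = 22.8 L.
Isochoric: V stays 22.8 L; P/T = const ⇒ T₂ = 912 K, P₂ = 1020 kPa.
W = 0 (no volume change).
ΔU = nCvΔT = 3.08×34.6×(912−502) = 43700 J.
Q = ΔU = 43700 J.

43700 J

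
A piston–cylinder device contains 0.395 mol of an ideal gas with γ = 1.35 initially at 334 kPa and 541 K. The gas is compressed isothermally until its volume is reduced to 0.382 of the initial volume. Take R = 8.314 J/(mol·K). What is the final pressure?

V₁ = nRT₁/P₁ = 0.395×8.314×541/334 = 5.32 L.
Isothermal: T stays 541 K; PV = const ⇒ V₂ = 2.03 L, P₂ = 874 kPa.

874 kPa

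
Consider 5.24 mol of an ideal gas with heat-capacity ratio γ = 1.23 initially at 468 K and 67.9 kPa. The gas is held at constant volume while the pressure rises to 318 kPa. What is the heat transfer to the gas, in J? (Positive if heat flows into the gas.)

V₁ = nRT₁/P₁ = 5.24×8.314×468/67.9 = 300 L.
Isochoric: V stays 300 L; P/T = const ⇒ T₂ = 2190 K, P₂ = 318 kPa.
W = 0 (no volume change).
ΔU = nCvΔT = 5.24×36.1×(2190−468) = 327000 J.
Q = ΔU = 327000 J.

327000 J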